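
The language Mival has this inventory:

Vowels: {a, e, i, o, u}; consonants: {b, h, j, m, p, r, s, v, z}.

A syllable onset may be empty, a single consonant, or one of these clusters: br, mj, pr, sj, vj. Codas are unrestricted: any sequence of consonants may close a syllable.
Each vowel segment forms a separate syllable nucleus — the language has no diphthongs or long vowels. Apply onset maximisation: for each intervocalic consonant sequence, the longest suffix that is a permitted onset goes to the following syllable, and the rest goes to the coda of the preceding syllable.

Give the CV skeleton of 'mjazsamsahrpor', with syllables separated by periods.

CCVC.CVC.CVCC.CVC

Nuclei (vowels): a, a, a, o → 4 syllables.
σ1/σ2 boundary: cluster /zs/ — the longest permitted-onset suffix is /s/; onset = /s/, preceding coda = /z/.
σ2/σ3 boundary: /ms/; trying suffixes from longest down, /s/ is the first permitted one, so coda /m/ | onset /s/.
σ3/σ4 boundary: /hrp/; trying suffixes from longest down, /p/ is the first permitted one, so coda /hr/ | onset /p/.
Putting it together: mjaz.sam.sahr.por.
Mapping each syllable to C/V: /mjaz/ → CCVC, /sam/ → CVC, /sahr/ → CVCC, /por/ → CVC.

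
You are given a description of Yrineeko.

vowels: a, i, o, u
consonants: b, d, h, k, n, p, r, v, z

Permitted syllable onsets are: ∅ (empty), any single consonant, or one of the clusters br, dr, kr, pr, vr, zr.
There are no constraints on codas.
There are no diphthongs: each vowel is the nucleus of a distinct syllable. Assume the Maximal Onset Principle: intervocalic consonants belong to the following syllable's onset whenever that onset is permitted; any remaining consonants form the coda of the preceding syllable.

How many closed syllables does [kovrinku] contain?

Vowels present: o, i, u; each is a nucleus, giving 3 syllables.
σ1/σ2 boundary: /vr/ — entire cluster is a permitted onset → onset /vr/, coda ∅.
σ2/σ3 boundary: /nk/ — longest licit onset from the right is /k/, leaving /n/ as coda.
Putting it together: ko.vrin.ku.
Classifying each syllable: /ko/ (open), /vrin/ (closed), /ku/ (open).
Closed syllables: 1.

1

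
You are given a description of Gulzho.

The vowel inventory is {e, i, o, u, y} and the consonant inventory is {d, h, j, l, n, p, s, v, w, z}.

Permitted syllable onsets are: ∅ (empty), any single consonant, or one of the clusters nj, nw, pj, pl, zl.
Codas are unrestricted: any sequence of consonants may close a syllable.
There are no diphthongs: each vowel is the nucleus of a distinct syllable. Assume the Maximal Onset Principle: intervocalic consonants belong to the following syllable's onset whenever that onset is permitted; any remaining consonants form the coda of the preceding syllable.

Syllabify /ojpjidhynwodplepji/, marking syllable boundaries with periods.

oj.pjid.hy.nwod.ple.pji

The vowels are o, i, y, o, e, i — 6 nuclei, so 6 syllables.
/o…i/ gap (V1→V2): /jpj/; trying suffixes from longest down, /pj/ is the first permitted one, so coda /j/ | onset /pj/.
/i…y/ gap (V2→V3): /dh/; trying suffixes from longest down, /h/ is the first permitted one, so coda /d/ | onset /h/.
/y…o/ gap (V3→V4): /nw/ is a licit onset in full, so it all attaches to the next syllable.
/o…e/ gap (V4→V5): /dpl/ splits as /d/ + /pl/ (/pl/ is the longest suffix that is a licit onset).
/e…i/ gap (V5→V6): cluster /pj/ — /pj/ is itself a permitted onset, so the whole cluster goes right; preceding coda = ∅.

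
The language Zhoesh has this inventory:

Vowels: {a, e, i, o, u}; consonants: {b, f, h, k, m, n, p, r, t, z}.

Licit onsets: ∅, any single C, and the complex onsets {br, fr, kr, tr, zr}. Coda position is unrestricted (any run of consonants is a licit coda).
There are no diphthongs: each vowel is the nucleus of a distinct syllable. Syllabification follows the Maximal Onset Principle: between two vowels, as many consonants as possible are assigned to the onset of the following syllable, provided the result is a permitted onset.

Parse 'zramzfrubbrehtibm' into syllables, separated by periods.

zramz.frub.breh.tibm

Vowels present: a, u, e, i; each is a nucleus, giving 4 syllables.
/a…u/ gap (V1→V2): /mzfr/; trying suffixes from longest down, /fr/ is the first permitted one, so coda /mz/ | onset /fr/.
/u…e/ gap (V2→V3): /bbr/ splits as /b/ + /br/ (/br/ is the longest suffix that is a licit onset).
/e…i/ gap (V3→V4): /ht/ splits as /h/ + /t/ (/t/ is the longest suffix that is a licit onset).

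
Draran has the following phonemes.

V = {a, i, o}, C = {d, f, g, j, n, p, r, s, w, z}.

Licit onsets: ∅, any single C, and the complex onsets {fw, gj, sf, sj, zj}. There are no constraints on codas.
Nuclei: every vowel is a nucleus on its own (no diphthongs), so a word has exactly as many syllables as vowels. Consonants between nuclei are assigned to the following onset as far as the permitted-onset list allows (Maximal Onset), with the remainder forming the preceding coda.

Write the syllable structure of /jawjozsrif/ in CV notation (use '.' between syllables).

Nuclei (vowels): a, o, i → 3 syllables.
/a…o/ gap (V1→V2): /wj/ — longest licit onset from the right is /j/, leaving /w/ as coda.
/o…i/ gap (V2→V3): /zsr/; trying suffixes from longest down, /r/ is the first permitted one, so coda /zs/ | onset /r/.
Result: jaw.jozs.rif.
Mapping each syllable to C/V: /jaw/ → CVC, /jozs/ → CVCC, /rif/ → CVC.

CVC.CVCC.CVC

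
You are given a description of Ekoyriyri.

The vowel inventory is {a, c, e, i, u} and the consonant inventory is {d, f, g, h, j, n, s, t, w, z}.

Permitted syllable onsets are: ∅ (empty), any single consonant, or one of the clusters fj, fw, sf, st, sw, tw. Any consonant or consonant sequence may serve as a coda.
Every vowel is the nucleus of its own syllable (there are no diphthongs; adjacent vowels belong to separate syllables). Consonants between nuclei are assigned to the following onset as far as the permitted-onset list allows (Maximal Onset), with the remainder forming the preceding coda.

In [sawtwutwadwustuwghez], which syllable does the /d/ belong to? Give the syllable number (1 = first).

3

Nuclei (vowels): a, u, a, u, u, e → 6 syllables.
V1 /a/ – V2 /u/: cluster /wtw/ — the longest permitted-onset suffix is /tw/; onset = /tw/, preceding coda = /w/.
V2 /u/ – V3 /a/: /tw/ is a licit onset in full, so it all attaches to the next syllable.
V3 /a/ – V4 /u/: /dw/ — longest licit onset from the right is /w/, leaving /d/ as coda.
V4 /u/ – V5 /u/: /st/ is a licit onset in full, so it all attaches to the next syllable.
V5 /u/ – V6 /e/: cluster /wgh/ — the longest permitted-onset suffix is /h/; onset = /h/, preceding coda = /wg/.
Putting it together: saw.twu.twad.wu.stuwg.hez.
The /d/ is in the coda of syllable 3 (/twad/).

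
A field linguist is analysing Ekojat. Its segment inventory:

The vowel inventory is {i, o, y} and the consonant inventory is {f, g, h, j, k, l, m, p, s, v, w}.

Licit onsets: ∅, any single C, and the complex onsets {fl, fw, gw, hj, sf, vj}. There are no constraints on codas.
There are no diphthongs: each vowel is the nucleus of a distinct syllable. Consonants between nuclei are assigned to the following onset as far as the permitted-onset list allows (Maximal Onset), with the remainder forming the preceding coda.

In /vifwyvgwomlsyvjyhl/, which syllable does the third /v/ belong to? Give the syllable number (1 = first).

5

Nuclei (vowels): i, y, o, y, y → 5 syllables.
/i…y/ gap (V1→V2): /fw/ is a licit onset in full, so it all attaches to the next syllable.
/y…o/ gap (V2→V3): /vgw/ — longest licit onset from the right is /gw/, leaving /v/ as coda.
/o…y/ gap (V3→V4): /mls/ splits as /ml/ + /s/ (/s/ is the longest suffix that is a licit onset).
/y…y/ gap (V4→V5): /vj/ is a licit onset in full, so it all attaches to the next syllable.
Syllabification: vi.fwyv.gwoml.sy.vjyhl.
The third /v/ is in the onset of syllable 5 (/vjyhl/).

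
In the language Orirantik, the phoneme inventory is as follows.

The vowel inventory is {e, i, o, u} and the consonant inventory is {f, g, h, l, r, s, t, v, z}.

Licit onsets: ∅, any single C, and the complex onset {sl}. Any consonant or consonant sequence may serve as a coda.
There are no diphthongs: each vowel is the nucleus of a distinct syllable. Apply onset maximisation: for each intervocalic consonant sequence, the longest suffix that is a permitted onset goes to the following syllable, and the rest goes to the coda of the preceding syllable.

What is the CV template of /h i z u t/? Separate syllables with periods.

CV.CVC

Vowels present: i, u; each is a nucleus, giving 2 syllables.
V1 /i/ – V2 /u/: just /z/ — single C goes to the following onset.
So the parse is hi.zut.
Mapping each syllable to C/V: /hi/ → CV, /zut/ → CVC.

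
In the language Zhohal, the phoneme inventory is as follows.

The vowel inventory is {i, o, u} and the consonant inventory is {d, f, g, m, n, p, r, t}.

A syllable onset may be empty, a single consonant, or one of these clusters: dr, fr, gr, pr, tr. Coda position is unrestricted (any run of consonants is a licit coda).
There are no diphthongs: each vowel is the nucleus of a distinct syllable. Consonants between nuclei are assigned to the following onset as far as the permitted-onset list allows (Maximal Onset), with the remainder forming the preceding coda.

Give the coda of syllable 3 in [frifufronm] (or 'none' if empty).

The vowels are i, u, o — 3 nuclei, so 3 syllables.
σ1/σ2 boundary: /f/ → onset of the next syllable (single consonants are always licit onsets).
σ2/σ3 boundary: cluster /fr/ — /fr/ is itself a permitted onset, so the whole cluster goes right; preceding coda = ∅.
Syllabification: fri.fu.fronm.
Syllable 3 is /fronm/: onset /fr/, nucleus /o/, coda /nm/.

nm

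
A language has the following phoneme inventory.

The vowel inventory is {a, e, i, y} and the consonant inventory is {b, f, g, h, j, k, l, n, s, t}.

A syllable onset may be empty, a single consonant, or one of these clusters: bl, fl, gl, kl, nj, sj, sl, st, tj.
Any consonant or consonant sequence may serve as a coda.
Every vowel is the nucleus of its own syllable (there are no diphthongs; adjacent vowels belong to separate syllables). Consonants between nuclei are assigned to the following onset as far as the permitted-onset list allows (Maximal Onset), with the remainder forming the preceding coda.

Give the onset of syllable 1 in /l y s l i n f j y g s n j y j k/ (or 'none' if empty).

Nuclei (vowels): y, i, y, y → 4 syllables.
σ1/σ2 boundary: /sl/ — entire cluster is a permitted onset → onset /sl/, coda ∅.
σ2/σ3 boundary: cluster /nfj/ — the longest permitted-onset suffix is /j/; onset = /j/, preceding coda = /nf/.
σ3/σ4 boundary: cluster /gsnj/ — the longest permitted-onset suffix is /nj/; onset = /nj/, preceding coda = /gs/.
So the parse is ly.slinf.jygs.njyjk.
Syllable 1 is /ly/: onset /l/, nucleus /y/, coda ∅.

l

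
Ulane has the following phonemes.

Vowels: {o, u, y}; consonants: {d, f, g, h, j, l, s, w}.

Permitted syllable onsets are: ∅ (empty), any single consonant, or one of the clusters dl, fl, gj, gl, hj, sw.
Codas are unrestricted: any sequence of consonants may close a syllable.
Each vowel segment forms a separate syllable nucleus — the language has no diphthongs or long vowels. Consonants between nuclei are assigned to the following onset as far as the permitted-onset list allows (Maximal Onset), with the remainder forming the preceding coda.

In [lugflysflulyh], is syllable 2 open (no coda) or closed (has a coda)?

closed

Vowels present: u, y, u, y; each is a nucleus, giving 4 syllables.
Between /u/ (V1) and /y/ (V2): /gfl/ — longest licit onset from the right is /fl/, leaving /g/ as coda.
Between /y/ (V2) and /u/ (V3): /sfl/; trying suffixes from longest down, /fl/ is the first permitted one, so coda /s/ | onset /fl/.
Between /u/ (V3) and /y/ (V4): /l/ is a single consonant, so it becomes the next onset.
Putting it together: lug.flys.flu.lyh.
Syllable 2 is /flys/ with coda /s/, so it is closed.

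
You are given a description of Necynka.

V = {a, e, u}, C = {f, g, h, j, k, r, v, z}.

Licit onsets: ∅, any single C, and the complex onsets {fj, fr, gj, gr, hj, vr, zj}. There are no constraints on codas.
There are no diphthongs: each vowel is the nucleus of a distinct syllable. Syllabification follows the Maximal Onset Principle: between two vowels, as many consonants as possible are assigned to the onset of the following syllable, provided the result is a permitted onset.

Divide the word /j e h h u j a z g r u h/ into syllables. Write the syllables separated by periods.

jeh.hu.jaz.gruh

The vowels are e, u, a, u — 4 nuclei, so 4 syllables.
Between /e/ (V1) and /u/ (V2): /hh/; trying suffixes from longest down, /h/ is the first permitted one, so coda /h/ | onset /h/.
Between /u/ (V2) and /a/ (V3): /j/ → onset of the next syllable (single consonants are always licit onsets).
Between /a/ (V3) and /u/ (V4): cluster /zgr/ — the longest permitted-onset suffix is /gr/; onset = /gr/, preceding coda = /z/.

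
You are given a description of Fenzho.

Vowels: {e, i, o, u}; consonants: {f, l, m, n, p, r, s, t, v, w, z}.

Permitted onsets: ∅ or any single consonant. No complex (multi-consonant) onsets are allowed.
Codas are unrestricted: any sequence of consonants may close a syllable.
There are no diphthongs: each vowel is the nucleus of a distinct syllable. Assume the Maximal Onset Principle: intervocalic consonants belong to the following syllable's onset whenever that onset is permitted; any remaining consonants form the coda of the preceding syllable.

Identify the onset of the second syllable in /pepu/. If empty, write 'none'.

p

Nuclei (vowels): e, u → 2 syllables.
/e…u/ gap (V1→V2): /p/ is a single consonant, so it becomes the next onset.
Putting it together: pe.pu.
Syllable 2 is /pu/: onset /p/, nucleus /u/, coda ∅.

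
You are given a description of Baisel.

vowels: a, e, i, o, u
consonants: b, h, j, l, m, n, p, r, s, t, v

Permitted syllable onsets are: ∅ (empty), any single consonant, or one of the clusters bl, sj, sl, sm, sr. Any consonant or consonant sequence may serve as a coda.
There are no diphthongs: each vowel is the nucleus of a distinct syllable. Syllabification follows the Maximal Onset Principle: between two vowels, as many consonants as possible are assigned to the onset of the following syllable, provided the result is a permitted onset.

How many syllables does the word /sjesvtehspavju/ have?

4

The vowels are e, e, a, u — 4 nuclei, so 4 syllables.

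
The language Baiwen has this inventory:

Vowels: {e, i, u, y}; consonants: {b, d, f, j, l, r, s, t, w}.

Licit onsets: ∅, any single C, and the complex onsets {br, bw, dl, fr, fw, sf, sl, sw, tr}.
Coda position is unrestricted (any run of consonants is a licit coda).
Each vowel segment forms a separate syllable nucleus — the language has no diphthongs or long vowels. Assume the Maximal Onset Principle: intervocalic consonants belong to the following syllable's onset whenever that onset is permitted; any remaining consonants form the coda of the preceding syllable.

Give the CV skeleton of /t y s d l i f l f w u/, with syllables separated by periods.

Nuclei (vowels): y, i, u → 3 syllables.
Between /y/ (V1) and /i/ (V2): /sdl/ splits as /s/ + /dl/ (/dl/ is the longest suffix that is a licit onset).
Between /i/ (V2) and /u/ (V3): /flfw/ — longest licit onset from the right is /fw/, leaving /fl/ as coda.
So the parse is tys.dlifl.fwu.
Mapping each syllable to C/V: /tys/ → CVC, /dlifl/ → CCVCC, /fwu/ → CCV.

CVC.CCVCC.CCV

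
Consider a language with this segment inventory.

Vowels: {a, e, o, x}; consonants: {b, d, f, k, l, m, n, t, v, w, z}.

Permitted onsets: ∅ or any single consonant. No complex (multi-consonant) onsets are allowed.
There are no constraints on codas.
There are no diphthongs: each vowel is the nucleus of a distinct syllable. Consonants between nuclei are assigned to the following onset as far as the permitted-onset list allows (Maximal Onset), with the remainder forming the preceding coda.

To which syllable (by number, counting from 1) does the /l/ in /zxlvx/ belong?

Vowels present: x, x; each is a nucleus, giving 2 syllables.
σ1/σ2 boundary: /lv/; trying suffixes from longest down, /v/ is the first permitted one, so coda /l/ | onset /v/.
Putting it together: zxl.vx.
The /l/ is in the coda of syllable 1 (/zxl/).

1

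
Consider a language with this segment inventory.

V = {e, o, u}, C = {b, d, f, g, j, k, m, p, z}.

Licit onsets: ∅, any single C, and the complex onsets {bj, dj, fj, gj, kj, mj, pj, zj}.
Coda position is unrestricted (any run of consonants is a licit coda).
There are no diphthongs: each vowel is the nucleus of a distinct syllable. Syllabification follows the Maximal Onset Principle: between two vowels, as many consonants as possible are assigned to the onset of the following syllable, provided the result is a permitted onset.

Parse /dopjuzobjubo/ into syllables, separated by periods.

Vowels present: o, u, o, u, o; each is a nucleus, giving 5 syllables.
/o…u/ gap (V1→V2): /pj/ is a licit onset in full, so it all attaches to the next syllable.
/u…o/ gap (V2→V3): /z/ is a single consonant, so it becomes the next onset.
/o…u/ gap (V3→V4): /bj/ is a licit onset in full, so it all attaches to the next syllable.
/u…o/ gap (V4→V5): just /b/ — single C goes to the following onset.

do.pju.zo.bju.bo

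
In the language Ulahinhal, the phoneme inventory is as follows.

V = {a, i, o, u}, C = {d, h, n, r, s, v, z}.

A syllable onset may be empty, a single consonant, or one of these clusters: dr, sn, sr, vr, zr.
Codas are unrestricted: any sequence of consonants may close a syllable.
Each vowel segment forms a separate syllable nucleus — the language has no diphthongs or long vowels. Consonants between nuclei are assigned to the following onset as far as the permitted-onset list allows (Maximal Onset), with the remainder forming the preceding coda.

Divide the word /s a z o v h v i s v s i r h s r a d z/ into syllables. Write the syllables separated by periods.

Nuclei (vowels): a, o, i, i, a → 5 syllables.
/a…o/ gap (V1→V2): just /z/ — single C goes to the following onset.
/o…i/ gap (V2→V3): /vhv/ splits as /vh/ + /v/ (/v/ is the longest suffix that is a licit onset).
/i…i/ gap (V3→V4): /svs/ — longest licit onset from the right is /s/, leaving /sv/ as coda.
/i…a/ gap (V4→V5): /rhsr/; trying suffixes from longest down, /sr/ is the first permitted one, so coda /rh/ | onset /sr/.

sa.zovh.visv.sirh.sradz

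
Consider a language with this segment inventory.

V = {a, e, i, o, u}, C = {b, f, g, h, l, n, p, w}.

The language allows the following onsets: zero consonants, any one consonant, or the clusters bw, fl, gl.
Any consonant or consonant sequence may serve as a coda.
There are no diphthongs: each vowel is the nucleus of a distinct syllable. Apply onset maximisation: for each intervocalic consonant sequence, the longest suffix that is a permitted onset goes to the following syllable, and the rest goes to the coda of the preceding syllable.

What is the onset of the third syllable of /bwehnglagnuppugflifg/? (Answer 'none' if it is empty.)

n

The vowels are e, a, u, u, i — 5 nuclei, so 5 syllables.
/e…a/ gap (V1→V2): cluster /hngl/ — the longest permitted-onset suffix is /gl/; onset = /gl/, preceding coda = /hn/.
/a…u/ gap (V2→V3): /gn/ — longest licit onset from the right is /n/, leaving /g/ as coda.
/u…u/ gap (V3→V4): /pp/ — longest licit onset from the right is /p/, leaving /p/ as coda.
/u…i/ gap (V4→V5): /gfl/; trying suffixes from longest down, /fl/ is the first permitted one, so coda /g/ | onset /fl/.
Putting it together: bwehn.glag.nup.pug.flifg.
Syllable 3 is /nup/: onset /n/, nucleus /u/, coda /p/.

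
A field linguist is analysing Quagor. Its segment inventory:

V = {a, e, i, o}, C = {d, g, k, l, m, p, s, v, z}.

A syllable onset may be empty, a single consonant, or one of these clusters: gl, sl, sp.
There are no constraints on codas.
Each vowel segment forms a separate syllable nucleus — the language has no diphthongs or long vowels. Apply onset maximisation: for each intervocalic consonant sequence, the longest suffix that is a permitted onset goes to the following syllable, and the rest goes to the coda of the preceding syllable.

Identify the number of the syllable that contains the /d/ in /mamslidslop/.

2

The vowels are a, i, o — 3 nuclei, so 3 syllables.
Between /a/ (V1) and /i/ (V2): /msl/ — longest licit onset from the right is /sl/, leaving /m/ as coda.
Between /i/ (V2) and /o/ (V3): /dsl/ splits as /d/ + /sl/ (/sl/ is the longest suffix that is a licit onset).
Result: mam.slid.slop.
The /d/ is in the coda of syllable 2 (/slid/).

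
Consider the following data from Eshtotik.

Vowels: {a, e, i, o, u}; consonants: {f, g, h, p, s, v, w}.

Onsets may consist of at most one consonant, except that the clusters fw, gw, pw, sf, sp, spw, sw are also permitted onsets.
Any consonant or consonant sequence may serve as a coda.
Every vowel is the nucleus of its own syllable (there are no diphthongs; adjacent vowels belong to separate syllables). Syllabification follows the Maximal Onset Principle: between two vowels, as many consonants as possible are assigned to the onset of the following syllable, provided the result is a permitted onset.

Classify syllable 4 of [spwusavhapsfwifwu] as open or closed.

open

Vowels present: u, a, a, i, u; each is a nucleus, giving 5 syllables.
V1 /u/ – V2 /a/: /s/ is a single consonant, so it becomes the next onset.
V2 /a/ – V3 /a/: /vh/; trying suffixes from longest down, /h/ is the first permitted one, so coda /v/ | onset /h/.
V3 /a/ – V4 /i/: /psfw/; trying suffixes from longest down, /fw/ is the first permitted one, so coda /ps/ | onset /fw/.
V4 /i/ – V5 /u/: /fw/ — entire cluster is a permitted onset → onset /fw/, coda ∅.
Putting it together: spwu.sav.haps.fwi.fwu.
Syllable 4 is /fwi/; it ends in its nucleus with no coda, so it is open.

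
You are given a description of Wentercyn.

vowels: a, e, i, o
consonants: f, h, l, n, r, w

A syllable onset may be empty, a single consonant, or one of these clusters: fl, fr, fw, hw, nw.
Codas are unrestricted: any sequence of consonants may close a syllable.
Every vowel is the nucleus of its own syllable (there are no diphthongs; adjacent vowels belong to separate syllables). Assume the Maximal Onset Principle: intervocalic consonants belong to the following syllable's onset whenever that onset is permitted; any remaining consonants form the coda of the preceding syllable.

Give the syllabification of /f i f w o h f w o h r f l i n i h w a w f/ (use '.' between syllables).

Vowels present: i, o, o, i, i, a; each is a nucleus, giving 6 syllables.
V1 /i/ – V2 /o/: cluster /fw/ — /fw/ is itself a permitted onset, so the whole cluster goes right; preceding coda = ∅.
V2 /o/ – V3 /o/: cluster /hfw/ — the longest permitted-onset suffix is /fw/; onset = /fw/, preceding coda = /h/.
V3 /o/ – V4 /i/: /hrfl/ — longest licit onset from the right is /fl/, leaving /hr/ as coda.
V4 /i/ – V5 /i/: just /n/ — single C goes to the following onset.
V5 /i/ – V6 /a/: /hw/ is a licit onset in full, so it all attaches to the next syllable.

fi.fwoh.fwohr.fli.ni.hwawf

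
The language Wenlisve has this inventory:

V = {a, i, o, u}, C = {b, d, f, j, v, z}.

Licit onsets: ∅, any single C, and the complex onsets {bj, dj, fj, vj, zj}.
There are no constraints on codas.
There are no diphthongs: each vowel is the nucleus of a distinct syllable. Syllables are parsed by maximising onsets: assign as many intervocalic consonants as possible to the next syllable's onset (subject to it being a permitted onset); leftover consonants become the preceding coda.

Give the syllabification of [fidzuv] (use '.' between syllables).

fid.zuv

Nuclei (vowels): i, u → 2 syllables.
Between /i/ (V1) and /u/ (V2): /dz/ splits as /d/ + /z/ (/z/ is the longest suffix that is a licit onset).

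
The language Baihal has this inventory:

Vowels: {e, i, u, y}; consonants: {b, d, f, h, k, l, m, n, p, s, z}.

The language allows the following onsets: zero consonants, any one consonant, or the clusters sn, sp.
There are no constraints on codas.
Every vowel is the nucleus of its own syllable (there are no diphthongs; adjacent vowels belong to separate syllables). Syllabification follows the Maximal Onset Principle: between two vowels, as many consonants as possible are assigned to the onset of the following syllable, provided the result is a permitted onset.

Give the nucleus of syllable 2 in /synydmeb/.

Vowels present: y, y, e; each is a nucleus, giving 3 syllables.
The second nucleus (vowel 2 from the left) is /y/.

y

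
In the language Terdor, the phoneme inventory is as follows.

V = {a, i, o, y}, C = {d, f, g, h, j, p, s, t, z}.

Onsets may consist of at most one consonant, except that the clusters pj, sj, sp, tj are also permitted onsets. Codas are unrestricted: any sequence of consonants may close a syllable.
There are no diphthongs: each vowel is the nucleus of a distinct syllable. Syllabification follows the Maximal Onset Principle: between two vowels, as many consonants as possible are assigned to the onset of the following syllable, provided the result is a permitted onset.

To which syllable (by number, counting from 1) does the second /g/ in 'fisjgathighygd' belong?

3

Vowels present: i, a, i, y; each is a nucleus, giving 4 syllables.
V1 /i/ – V2 /a/: cluster /sjg/ — the longest permitted-onset suffix is /g/; onset = /g/, preceding coda = /sj/.
V2 /a/ – V3 /i/: /th/ splits as /t/ + /h/ (/h/ is the longest suffix that is a licit onset).
V3 /i/ – V4 /y/: /gh/ splits as /g/ + /h/ (/h/ is the longest suffix that is a licit onset).
So the parse is fisj.gat.hig.hygd.
The second /g/ is in the coda of syllable 3 (/hig/).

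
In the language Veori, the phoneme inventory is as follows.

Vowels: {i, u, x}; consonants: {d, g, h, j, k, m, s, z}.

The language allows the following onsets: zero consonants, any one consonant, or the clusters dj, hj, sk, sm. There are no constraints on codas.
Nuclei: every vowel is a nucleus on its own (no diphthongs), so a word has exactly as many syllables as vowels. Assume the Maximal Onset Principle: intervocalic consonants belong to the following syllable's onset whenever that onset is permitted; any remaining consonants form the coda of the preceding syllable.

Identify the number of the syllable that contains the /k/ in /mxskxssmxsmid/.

Nuclei (vowels): x, x, x, i → 4 syllables.
V1 /x/ – V2 /x/: /sk/ is a licit onset in full, so it all attaches to the next syllable.
V2 /x/ – V3 /x/: /ssm/; trying suffixes from longest down, /sm/ is the first permitted one, so coda /s/ | onset /sm/.
V3 /x/ – V4 /i/: cluster /sm/ — /sm/ is itself a permitted onset, so the whole cluster goes right; preceding coda = ∅.
Syllabification: mx.skxs.smx.smid.
The /k/ is in the onset of syllable 2 (/skxs/).

2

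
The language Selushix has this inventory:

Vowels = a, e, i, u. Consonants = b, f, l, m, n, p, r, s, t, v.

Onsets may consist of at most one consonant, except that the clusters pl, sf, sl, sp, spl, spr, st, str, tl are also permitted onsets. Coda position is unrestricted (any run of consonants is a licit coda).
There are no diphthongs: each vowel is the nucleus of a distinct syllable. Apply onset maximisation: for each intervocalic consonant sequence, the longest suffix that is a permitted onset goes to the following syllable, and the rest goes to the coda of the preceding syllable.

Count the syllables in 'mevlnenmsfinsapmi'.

5

Nuclei (vowels): e, e, i, a, i → 5 syllables.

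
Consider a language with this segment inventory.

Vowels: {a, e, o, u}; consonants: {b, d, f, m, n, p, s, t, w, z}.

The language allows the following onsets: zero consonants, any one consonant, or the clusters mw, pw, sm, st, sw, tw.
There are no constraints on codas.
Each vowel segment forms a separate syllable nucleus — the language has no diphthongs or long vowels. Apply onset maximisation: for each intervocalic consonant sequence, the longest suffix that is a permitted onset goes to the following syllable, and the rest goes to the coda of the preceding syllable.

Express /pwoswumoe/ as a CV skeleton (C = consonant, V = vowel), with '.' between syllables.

CCV.CCV.CV.V

Vowels present: o, u, o, e; each is a nucleus, giving 4 syllables.
/o…u/ gap (V1→V2): cluster /sw/ — /sw/ is itself a permitted onset, so the whole cluster goes right; preceding coda = ∅.
/u…o/ gap (V2→V3): /m/ → onset of the next syllable (single consonants are always licit onsets).
/o…e/ gap (V3→V4): no consonants, so the boundary falls immediately after /o/.
Putting it together: pwo.swu.mo.e.
Mapping each syllable to C/V: /pwo/ → CCV, /swu/ → CCV, /mo/ → CV, /e/ → V.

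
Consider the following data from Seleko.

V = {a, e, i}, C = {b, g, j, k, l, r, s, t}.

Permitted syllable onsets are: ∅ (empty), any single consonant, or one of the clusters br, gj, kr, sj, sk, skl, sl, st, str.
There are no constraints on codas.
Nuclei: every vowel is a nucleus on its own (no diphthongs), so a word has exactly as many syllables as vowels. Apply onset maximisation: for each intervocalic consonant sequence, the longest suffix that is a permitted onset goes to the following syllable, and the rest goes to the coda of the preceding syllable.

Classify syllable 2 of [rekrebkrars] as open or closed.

The vowels are e, e, a — 3 nuclei, so 3 syllables.
/e…e/ gap (V1→V2): /kr/ — entire cluster is a permitted onset → onset /kr/, coda ∅.
/e…a/ gap (V2→V3): /bkr/ — longest licit onset from the right is /kr/, leaving /b/ as coda.
Result: re.kreb.krars.
Syllable 2 is /kreb/ with coda /b/, so it is closed.

closed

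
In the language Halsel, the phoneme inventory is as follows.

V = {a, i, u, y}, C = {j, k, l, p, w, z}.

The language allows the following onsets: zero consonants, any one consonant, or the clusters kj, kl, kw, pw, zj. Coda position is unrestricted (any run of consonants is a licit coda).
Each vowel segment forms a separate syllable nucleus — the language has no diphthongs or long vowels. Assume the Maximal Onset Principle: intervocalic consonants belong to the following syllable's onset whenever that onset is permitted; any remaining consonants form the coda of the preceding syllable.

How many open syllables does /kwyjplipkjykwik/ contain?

Nuclei (vowels): y, i, y, i → 4 syllables.
Between /y/ (V1) and /i/ (V2): /jpl/ — longest licit onset from the right is /l/, leaving /jp/ as coda.
Between /i/ (V2) and /y/ (V3): /pkj/; trying suffixes from longest down, /kj/ is the first permitted one, so coda /p/ | onset /kj/.
Between /y/ (V3) and /i/ (V4): /kw/ is a licit onset in full, so it all attaches to the next syllable.
Syllabification: kwyjp.lip.kjy.kwik.
Classifying each syllable: /kwyjp/ (closed), /lip/ (closed), /kjy/ (open), /kwik/ (closed).
Open syllables: 1.

1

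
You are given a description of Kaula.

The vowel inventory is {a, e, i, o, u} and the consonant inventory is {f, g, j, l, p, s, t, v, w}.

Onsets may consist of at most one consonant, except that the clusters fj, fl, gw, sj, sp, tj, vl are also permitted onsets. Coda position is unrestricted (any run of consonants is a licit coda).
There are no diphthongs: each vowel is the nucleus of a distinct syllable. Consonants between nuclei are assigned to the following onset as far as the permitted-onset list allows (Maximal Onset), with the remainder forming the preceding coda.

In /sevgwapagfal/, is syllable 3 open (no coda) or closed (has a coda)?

closed

Nuclei (vowels): e, a, a, a → 4 syllables.
/e…a/ gap (V1→V2): /vgw/ splits as /v/ + /gw/ (/gw/ is the longest suffix that is a licit onset).
/a…a/ gap (V2→V3): /p/ → onset of the next syllable (single consonants are always licit onsets).
/a…a/ gap (V3→V4): /gf/ — longest licit onset from the right is /f/, leaving /g/ as coda.
Putting it together: sev.gwa.pag.fal.
Syllable 3 is /pag/ with coda /g/, so it is closed.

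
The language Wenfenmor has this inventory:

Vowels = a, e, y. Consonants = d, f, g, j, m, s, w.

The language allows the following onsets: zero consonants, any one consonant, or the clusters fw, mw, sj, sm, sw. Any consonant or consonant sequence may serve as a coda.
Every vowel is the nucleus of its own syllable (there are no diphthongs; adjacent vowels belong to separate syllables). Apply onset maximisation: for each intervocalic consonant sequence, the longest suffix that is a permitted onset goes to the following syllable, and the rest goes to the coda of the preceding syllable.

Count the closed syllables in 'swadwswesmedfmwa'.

2

The vowels are a, e, e, a — 4 nuclei, so 4 syllables.
V1 /a/ – V2 /e/: /dwsw/; trying suffixes from longest down, /sw/ is the first permitted one, so coda /dw/ | onset /sw/.
V2 /e/ – V3 /e/: /sm/ is a licit onset in full, so it all attaches to the next syllable.
V3 /e/ – V4 /a/: /dfmw/ — longest licit onset from the right is /mw/, leaving /df/ as coda.
Result: swadw.swe.smedf.mwa.
Classifying each syllable: /swadw/ (closed), /swe/ (open), /smedf/ (closed), /mwa/ (open).
Closed syllables: 2.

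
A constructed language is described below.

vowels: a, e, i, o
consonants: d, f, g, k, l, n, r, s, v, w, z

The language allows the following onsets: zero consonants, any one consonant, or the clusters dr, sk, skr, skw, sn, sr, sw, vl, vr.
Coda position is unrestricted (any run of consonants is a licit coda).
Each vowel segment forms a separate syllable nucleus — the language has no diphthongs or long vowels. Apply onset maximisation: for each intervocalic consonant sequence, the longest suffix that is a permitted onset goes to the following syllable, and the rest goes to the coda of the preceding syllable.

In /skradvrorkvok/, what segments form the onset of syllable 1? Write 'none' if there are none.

skr

Vowels present: a, o, o; each is a nucleus, giving 3 syllables.
/a…o/ gap (V1→V2): /dvr/; trying suffixes from longest down, /vr/ is the first permitted one, so coda /d/ | onset /vr/.
/o…o/ gap (V2→V3): cluster /rkv/ — the longest permitted-onset suffix is /v/; onset = /v/, preceding coda = /rk/.
Putting it together: skrad.vrork.vok.
Syllable 1 is /skrad/: onset /skr/, nucleus /a/, coda /d/.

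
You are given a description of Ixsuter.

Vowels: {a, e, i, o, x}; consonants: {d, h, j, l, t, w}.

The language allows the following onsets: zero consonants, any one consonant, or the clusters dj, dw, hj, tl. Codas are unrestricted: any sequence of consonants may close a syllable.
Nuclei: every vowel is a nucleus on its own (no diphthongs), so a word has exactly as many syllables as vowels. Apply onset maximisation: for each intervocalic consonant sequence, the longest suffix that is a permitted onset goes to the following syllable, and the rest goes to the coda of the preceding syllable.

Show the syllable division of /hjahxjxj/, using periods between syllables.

hja.hx.jxj

The vowels are a, x, x — 3 nuclei, so 3 syllables.
/a…x/ gap (V1→V2): /h/ is a single consonant, so it becomes the next onset.
/x…x/ gap (V2→V3): /j/ is a single consonant, so it becomes the next onset.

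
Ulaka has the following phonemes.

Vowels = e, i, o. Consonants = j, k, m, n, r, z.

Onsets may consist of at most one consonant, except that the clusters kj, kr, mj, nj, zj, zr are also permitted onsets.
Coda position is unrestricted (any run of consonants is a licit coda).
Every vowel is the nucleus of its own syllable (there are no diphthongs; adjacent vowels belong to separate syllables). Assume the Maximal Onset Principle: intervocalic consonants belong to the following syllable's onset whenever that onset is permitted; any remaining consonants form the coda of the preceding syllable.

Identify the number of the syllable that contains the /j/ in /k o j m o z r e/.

The vowels are o, o, e — 3 nuclei, so 3 syllables.
/o…o/ gap (V1→V2): cluster /jm/ — the longest permitted-onset suffix is /m/; onset = /m/, preceding coda = /j/.
/o…e/ gap (V2→V3): /zr/ is a licit onset in full, so it all attaches to the next syllable.
Putting it together: koj.mo.zre.
The /j/ is in the coda of syllable 1 (/koj/).

1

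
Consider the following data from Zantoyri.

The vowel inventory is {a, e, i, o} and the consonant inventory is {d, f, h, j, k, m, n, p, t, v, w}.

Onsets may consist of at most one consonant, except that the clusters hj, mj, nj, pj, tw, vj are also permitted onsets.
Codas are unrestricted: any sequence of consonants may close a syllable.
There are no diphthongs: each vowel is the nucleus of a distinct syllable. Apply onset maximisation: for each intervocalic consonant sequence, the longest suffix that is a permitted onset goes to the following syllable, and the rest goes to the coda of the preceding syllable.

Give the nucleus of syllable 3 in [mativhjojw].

The vowels are a, i, o — 3 nuclei, so 3 syllables.
The third nucleus (vowel 3 from the left) is /o/.

o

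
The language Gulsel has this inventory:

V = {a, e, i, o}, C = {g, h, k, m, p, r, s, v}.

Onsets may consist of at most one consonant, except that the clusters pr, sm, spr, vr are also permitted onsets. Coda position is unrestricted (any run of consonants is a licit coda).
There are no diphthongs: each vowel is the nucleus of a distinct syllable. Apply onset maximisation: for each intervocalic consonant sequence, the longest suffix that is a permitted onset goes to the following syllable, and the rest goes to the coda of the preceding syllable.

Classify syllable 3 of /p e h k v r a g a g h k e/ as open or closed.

Vowels present: e, a, a, e; each is a nucleus, giving 4 syllables.
Between /e/ (V1) and /a/ (V2): cluster /hkvr/ — the longest permitted-onset suffix is /vr/; onset = /vr/, preceding coda = /hk/.
Between /a/ (V2) and /a/ (V3): just /g/ — single C goes to the following onset.
Between /a/ (V3) and /e/ (V4): /ghk/; trying suffixes from longest down, /k/ is the first permitted one, so coda /gh/ | onset /k/.
Putting it together: pehk.vra.gagh.ke.
Syllable 3 is /gagh/ with coda /gh/, so it is closed.

closed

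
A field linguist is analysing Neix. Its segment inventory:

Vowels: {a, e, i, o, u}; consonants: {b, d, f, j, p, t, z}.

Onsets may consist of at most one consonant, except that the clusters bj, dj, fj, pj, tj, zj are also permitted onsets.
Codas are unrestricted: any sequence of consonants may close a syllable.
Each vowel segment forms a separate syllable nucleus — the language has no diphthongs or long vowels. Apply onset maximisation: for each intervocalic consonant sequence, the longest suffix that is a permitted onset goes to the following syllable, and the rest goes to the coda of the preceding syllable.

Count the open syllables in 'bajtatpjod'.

0

Nuclei (vowels): a, a, o → 3 syllables.
Between /a/ (V1) and /a/ (V2): cluster /jt/ — the longest permitted-onset suffix is /t/; onset = /t/, preceding coda = /j/.
Between /a/ (V2) and /o/ (V3): /tpj/ — longest licit onset from the right is /pj/, leaving /t/ as coda.
So the parse is baj.tat.pjod.
Classifying each syllable: /baj/ (closed), /tat/ (closed), /pjod/ (closed).
Open syllables: 0.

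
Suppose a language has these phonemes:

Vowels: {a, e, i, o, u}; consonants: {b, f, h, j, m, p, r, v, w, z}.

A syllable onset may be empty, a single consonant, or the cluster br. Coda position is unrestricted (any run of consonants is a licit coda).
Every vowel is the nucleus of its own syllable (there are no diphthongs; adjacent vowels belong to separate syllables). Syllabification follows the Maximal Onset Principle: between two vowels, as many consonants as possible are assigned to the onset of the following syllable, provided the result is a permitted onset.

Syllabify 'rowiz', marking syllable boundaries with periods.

The vowels are o, i — 2 nuclei, so 2 syllables.
V1 /o/ – V2 /i/: just /w/ — single C goes to the following onset.

ro.wiz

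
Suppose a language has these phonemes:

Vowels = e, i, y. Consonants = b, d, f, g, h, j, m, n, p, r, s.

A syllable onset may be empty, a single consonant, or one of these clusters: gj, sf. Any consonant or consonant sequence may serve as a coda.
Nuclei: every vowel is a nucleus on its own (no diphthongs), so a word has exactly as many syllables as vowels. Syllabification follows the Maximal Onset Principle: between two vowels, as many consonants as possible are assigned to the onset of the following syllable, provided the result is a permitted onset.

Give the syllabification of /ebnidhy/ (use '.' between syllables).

eb.nid.hy

Nuclei (vowels): e, i, y → 3 syllables.
Between /e/ (V1) and /i/ (V2): cluster /bn/ — the longest permitted-onset suffix is /n/; onset = /n/, preceding coda = /b/.
Between /i/ (V2) and /y/ (V3): /dh/; trying suffixes from longest down, /h/ is the first permitted one, so coda /d/ | onset /h/.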